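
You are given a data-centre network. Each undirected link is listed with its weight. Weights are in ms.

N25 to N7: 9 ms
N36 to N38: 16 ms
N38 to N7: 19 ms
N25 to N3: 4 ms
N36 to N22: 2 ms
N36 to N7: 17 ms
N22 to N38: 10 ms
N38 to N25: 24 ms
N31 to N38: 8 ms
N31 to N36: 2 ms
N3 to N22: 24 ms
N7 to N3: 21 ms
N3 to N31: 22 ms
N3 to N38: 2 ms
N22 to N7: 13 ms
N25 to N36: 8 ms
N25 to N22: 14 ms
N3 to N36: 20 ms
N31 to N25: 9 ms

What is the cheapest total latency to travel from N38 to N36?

Running Dijkstra from N38:
N38: 0
N3: 2  (via N38)
N25: 6  (via N3)
N31: 8  (via N38)
N22: 10  (via N38)
N36: 10  (via N31)
Shortest route: N38–N31–N36 = 10 ms.

10 ms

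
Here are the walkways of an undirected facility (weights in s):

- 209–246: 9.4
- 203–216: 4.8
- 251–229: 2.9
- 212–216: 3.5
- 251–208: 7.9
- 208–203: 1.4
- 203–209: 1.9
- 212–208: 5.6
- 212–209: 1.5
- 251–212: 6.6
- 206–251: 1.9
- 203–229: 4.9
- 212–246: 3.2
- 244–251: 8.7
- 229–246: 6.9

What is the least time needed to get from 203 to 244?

Compare a few routes:
203 → 209 → 212 → 251 → 244: 1.9+1.5+6.6+8.7 = 18.7
203 → 229 → 251 → 244: 4.9+2.9+8.7 = 16.5
203 → 208 → 251 → 244: 1.4+7.9+8.7 = 18
Cheapest is 203 → 229 → 251 → 244 at 16.5 s.

16.5 s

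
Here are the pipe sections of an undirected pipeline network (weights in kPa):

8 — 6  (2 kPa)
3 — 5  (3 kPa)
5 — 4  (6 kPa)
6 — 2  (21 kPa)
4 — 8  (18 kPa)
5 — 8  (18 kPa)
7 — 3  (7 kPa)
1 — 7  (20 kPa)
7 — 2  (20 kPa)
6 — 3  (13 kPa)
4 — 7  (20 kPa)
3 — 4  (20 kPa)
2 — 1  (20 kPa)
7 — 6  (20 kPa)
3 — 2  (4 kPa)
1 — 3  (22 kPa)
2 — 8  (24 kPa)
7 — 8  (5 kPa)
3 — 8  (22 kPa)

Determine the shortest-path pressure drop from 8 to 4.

Enumerating some paths:
8 → 6 → 3 → 5 → 4: 2+13+3+6 = 24
8 → 4: 18 = 18
8 → 7 → 3 → 5 → 4: 5+7+3+6 = 21
8 → 5 → 4: 18+6 = 24
The minimum is 18 kPa via 8 → 4.

18 kPa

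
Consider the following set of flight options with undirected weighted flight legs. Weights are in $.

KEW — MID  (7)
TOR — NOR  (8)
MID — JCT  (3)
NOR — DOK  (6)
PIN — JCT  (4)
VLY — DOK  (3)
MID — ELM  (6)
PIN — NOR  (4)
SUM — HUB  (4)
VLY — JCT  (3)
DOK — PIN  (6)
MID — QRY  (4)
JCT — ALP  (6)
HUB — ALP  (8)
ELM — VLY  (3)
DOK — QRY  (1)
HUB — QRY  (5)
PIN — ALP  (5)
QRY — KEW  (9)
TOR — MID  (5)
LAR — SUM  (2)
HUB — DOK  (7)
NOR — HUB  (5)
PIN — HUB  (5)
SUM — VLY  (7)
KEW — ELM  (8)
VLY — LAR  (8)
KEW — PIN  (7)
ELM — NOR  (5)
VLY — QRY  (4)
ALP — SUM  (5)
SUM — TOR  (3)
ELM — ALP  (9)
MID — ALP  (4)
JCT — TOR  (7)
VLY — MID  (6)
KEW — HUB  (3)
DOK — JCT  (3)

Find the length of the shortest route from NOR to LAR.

$11

Settle nodes by increasing distance from NOR:
NOR: 0
PIN: 4  (via NOR)
HUB: 5  (via NOR)
ELM: 5  (via NOR)
DOK: 6  (via NOR)
QRY: 7  (via DOK)
KEW: 8  (via HUB)
JCT: 8  (via PIN)
VLY: 8  (via ELM)
TOR: 8  (via NOR)
SUM: 9  (via HUB)
ALP: 9  (via PIN)
MID: 11  (via ELM)
LAR: 11  (via SUM)
Shortest route: NOR–HUB–SUM–LAR = $11.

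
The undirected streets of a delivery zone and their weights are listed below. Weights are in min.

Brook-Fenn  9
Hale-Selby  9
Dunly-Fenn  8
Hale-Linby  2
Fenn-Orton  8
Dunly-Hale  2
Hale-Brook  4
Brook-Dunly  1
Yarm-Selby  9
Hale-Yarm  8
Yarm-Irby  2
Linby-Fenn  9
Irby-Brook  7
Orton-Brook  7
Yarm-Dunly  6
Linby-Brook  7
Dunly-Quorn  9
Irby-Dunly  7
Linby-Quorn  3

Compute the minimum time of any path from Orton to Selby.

19 min

Candidate routes:
Orton → Brook → Dunly → Yarm → Selby: 7+1+6+9 = 23
Orton → Brook → Hale → Selby: 7+4+9 = 20
Orton → Brook → Dunly → Hale → Selby: 7+1+2+9 = 19
The minimum is 19 min via Orton → Brook → Dunly → Hale → Selby.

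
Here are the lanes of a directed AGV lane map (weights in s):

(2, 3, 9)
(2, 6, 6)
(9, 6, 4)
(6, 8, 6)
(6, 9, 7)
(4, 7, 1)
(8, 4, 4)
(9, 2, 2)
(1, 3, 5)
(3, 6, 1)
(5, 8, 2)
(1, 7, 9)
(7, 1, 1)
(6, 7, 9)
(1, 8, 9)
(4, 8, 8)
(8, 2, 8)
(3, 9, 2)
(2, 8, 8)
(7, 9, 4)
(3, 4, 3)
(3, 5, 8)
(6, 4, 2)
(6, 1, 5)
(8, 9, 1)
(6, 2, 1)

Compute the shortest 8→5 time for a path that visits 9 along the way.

Best 8 to 9: 8 → 9 costing 1
Shortest 9→5: 9 → 2 → 3 → 5 = 19
Total via 9: 1 + 19 = 20 s.

20 s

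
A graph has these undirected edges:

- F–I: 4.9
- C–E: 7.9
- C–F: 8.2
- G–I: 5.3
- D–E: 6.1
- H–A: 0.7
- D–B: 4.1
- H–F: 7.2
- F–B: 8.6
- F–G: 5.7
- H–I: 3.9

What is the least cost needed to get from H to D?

Enumerating some paths:
H - F - B - D: 7.2+8.6+4.1 = 19.9
H - F - C - E - D: 7.2+8.2+7.9+6.1 = 29.4
H - I - F - B - D: 3.9+4.9+8.6+4.1 = 21.5
H - I - G - F - B - D: 3.9+5.3+5.7+8.6+4.1 = 27.6
The minimum is 19.9 via H - F - B - D.

19.9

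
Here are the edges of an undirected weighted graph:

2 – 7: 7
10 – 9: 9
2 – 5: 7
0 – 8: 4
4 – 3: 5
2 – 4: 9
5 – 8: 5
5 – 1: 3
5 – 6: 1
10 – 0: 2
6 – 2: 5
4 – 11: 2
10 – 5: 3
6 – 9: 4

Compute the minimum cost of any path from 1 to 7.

Enumerating some paths:
1 - 5 - 2 - 7: 3+7+7 = 17
1 - 5 - 6 - 2 - 7: 3+1+5+7 = 16
Cheapest is 1 - 5 - 6 - 2 - 7 at 16.

16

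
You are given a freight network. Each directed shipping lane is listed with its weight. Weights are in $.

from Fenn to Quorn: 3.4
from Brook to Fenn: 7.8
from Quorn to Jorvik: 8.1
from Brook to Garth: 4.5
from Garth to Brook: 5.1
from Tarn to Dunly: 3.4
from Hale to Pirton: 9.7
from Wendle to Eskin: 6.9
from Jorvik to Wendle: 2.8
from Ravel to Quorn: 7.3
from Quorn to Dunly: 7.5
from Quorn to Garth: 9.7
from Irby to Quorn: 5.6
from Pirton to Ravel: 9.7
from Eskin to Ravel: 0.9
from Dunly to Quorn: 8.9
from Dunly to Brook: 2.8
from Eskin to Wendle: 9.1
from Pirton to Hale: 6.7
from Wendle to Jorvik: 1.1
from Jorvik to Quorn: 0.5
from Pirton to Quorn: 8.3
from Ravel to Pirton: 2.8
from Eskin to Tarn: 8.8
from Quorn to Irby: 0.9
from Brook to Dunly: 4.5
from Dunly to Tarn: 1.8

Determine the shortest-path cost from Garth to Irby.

$17.2

Running Dijkstra from Garth:
Garth: 0
Brook: 5.1  (via Garth)
Dunly: 9.6  (via Brook)
Tarn: 11.4  (via Dunly)
Fenn: 12.9  (via Brook)
Quorn: 16.3  (via Fenn)
Irby: 17.2  (via Quorn)
Shortest route: Garth → Brook → Fenn → Quorn → Irby = $17.2.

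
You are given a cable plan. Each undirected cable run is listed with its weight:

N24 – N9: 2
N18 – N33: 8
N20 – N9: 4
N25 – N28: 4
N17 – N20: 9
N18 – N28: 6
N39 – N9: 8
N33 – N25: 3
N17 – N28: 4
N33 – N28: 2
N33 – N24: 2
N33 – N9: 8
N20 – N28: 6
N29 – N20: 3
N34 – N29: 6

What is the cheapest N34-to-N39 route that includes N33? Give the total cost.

Best N34 to N33: N34 → N29 → N20 → N28 → N33 costing 17
Best N33 to N39: N33 → N24 → N9 → N39 costing 12
Total via N33: 17 + 12 = 29.

29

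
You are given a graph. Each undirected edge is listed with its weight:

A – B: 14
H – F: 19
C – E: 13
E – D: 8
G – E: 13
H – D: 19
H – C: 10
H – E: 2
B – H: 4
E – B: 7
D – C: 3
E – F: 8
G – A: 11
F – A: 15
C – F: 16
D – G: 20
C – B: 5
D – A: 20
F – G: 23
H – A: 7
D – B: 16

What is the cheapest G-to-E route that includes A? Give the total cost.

20

Shortest G→A: G–A = 11
Best A to E: A–H–E costing 9
Total via A: 11 + 9 = 20.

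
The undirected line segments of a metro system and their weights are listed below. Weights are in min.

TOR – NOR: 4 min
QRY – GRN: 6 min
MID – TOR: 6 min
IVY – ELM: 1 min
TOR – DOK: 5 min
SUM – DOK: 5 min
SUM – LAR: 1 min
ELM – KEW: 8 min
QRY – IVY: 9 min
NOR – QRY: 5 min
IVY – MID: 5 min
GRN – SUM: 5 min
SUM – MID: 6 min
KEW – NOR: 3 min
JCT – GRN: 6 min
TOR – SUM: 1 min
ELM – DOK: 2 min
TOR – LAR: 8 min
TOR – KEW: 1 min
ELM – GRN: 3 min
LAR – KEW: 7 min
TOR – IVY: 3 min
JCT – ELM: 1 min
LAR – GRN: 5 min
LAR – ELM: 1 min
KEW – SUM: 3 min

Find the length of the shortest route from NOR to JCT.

Enumerating some paths:
NOR → KEW → SUM → LAR → ELM → JCT: 3+3+1+1+1 = 9
NOR → TOR → IVY → ELM → JCT: 4+3+1+1 = 9
NOR → KEW → TOR → IVY → ELM → JCT: 3+1+3+1+1 = 9
NOR → TOR → SUM → LAR → ELM → JCT: 4+1+1+1+1 = 8
The minimum is 8 min via NOR → TOR → SUM → LAR → ELM → JCT.

8 min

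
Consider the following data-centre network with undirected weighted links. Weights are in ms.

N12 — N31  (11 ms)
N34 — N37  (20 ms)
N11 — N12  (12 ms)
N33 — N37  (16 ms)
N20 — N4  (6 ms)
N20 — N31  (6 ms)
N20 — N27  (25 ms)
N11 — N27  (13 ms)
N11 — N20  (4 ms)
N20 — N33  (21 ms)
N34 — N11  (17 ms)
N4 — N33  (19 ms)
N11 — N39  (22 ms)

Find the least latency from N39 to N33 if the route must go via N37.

75 ms

Shortest N39→N37: N39–N11–N34–N37 = 59
Shortest N37→N33: N37–N33 = 16
Total via N37: 59 + 16 = 75 ms.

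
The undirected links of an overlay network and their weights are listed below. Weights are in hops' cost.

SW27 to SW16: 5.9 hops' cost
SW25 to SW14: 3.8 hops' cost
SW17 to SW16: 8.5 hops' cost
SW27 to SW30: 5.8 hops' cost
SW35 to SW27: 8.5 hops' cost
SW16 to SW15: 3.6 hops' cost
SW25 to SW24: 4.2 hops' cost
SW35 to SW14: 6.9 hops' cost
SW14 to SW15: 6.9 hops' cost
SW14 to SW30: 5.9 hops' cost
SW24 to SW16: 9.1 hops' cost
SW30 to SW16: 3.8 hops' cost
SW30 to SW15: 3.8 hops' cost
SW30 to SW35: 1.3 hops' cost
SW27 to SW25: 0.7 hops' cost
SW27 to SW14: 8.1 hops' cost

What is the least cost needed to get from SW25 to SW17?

Running Dijkstra from SW25:
SW25: 0
SW27: 0.7  (via SW25)
SW14: 3.8  (via SW25)
SW24: 4.2  (via SW25)
SW30: 6.5  (via SW27)
SW16: 6.6  (via SW27)
SW35: 7.8  (via SW30)
SW15: 10.2  (via SW16)
SW17: 15.1  (via SW16)
Shortest route: SW25 → SW27 → SW16 → SW17 = 15.1 hops' cost.

15.1 hops' cost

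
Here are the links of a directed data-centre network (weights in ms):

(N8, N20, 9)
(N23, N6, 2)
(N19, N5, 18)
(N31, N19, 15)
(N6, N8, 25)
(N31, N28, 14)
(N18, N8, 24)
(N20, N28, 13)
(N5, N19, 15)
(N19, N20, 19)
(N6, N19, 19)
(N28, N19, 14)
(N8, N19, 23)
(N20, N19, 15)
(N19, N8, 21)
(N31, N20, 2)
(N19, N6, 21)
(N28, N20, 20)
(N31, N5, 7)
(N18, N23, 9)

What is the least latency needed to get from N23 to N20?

36 ms

Compare a few routes:
N23 - N6 - N19 - N20: 2+19+19 = 40
N23 - N6 - N8 - N20: 2+25+9 = 36
N23 - N6 - N8 - N19 - N20: 2+25+23+19 = 69
N23 - N6 - N19 - N8 - N20: 2+19+21+9 = 51
Cheapest is N23 - N6 - N8 - N20 at 36 ms.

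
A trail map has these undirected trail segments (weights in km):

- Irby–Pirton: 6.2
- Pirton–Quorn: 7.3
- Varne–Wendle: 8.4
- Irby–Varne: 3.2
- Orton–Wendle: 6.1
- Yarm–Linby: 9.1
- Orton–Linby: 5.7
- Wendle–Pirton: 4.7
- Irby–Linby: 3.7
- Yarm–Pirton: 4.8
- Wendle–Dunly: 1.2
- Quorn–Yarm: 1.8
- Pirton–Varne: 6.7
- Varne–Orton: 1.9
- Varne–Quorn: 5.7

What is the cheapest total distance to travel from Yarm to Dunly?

10.7 km

Settle nodes by increasing distance from Yarm:
Yarm: 0
Quorn: 1.8  (via Yarm)
Pirton: 4.8  (via Yarm)
Varne: 7.5  (via Quorn)
Linby: 9.1  (via Yarm)
Orton: 9.4  (via Varne)
Wendle: 9.5  (via Pirton)
Dunly: 10.7  (via Wendle)
Shortest route: Yarm → Pirton → Wendle → Dunly = 10.7 km.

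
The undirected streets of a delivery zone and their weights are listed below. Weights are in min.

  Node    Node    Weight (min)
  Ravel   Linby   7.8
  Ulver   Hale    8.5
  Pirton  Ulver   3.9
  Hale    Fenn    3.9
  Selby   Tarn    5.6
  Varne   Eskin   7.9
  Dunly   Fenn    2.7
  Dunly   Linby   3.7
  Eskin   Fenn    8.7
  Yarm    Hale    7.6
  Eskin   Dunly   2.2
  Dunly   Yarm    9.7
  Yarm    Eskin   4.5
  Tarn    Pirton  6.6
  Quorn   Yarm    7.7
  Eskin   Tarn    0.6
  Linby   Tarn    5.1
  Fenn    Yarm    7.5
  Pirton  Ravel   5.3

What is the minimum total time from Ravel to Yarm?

17 min

Compare a few routes:
Ravel–Linby–Dunly–Eskin–Yarm: 7.8+3.7+2.2+4.5 = 18.2
Ravel–Linby–Tarn–Eskin–Yarm: 7.8+5.1+0.6+4.5 = 18
Ravel–Pirton–Tarn–Eskin–Yarm: 5.3+6.6+0.6+4.5 = 17
Cheapest is Ravel–Pirton–Tarn–Eskin–Yarm at 17 min.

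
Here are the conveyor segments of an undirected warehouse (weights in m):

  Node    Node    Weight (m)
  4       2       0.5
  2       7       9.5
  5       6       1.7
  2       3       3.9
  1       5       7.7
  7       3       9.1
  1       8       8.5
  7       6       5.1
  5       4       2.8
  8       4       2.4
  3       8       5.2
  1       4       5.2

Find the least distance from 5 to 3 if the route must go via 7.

Shortest 5→7: 5–6–7 = 6.8
Shortest 7→3: 7–3 = 9.1
Total via 7: 6.8 + 9.1 = 15.9 m.

15.9 m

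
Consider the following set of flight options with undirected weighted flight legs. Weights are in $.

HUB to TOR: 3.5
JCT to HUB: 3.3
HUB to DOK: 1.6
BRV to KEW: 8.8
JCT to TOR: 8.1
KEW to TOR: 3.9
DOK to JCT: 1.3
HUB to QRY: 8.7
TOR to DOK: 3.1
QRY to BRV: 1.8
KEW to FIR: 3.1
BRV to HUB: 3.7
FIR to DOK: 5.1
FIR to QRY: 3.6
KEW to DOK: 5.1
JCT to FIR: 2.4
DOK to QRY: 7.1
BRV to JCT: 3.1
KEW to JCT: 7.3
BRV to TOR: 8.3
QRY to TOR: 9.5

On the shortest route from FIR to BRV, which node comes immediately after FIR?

Compare a few routes:
FIR → JCT → BRV: 2.4+3.1 = 5.5
FIR → QRY → BRV: 3.6+1.8 = 5.4
The minimum is $5.4 via FIR → QRY → BRV.
So from FIR the first move is to QRY.

QRY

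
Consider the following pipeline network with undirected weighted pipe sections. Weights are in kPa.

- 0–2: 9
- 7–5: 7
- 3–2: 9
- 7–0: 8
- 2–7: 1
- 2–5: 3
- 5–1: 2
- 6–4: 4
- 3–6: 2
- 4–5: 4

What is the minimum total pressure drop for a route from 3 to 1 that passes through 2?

14 kPa

Best 3 to 2: 3 → 2 costing 9
Best 2 to 1: 2 → 5 → 1 costing 5
Total via 2: 9 + 5 = 14 kPa.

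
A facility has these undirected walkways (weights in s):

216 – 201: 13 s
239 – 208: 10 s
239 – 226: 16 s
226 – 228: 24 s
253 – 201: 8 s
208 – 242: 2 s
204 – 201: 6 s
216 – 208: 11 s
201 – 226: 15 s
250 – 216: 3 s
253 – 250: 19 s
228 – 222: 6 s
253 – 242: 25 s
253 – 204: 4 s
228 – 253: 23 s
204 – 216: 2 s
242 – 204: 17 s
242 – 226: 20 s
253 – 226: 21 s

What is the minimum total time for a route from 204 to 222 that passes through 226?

51 s

Best 204 to 226: 204 → 201 → 226 costing 21
Best 226 to 222: 226 → 228 → 222 costing 30
Total via 226: 21 + 30 = 51 s.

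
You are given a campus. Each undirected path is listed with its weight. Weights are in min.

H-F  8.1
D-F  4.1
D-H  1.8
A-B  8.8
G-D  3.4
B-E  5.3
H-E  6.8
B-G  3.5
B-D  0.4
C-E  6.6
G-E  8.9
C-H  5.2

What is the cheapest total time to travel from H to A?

Enumerating some paths:
H → D → G → B → A: 1.8+3.4+3.5+8.8 = 17.5
H → D → B → A: 1.8+0.4+8.8 = 11
Cheapest is H → D → B → A at 11 min.

11 min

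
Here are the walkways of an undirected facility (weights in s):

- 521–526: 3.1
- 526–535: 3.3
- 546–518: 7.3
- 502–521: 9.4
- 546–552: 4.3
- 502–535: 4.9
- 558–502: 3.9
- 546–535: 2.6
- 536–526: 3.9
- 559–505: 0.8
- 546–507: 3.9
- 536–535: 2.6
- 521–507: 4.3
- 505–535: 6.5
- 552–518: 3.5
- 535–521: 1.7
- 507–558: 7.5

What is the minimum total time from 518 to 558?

18.7 s

Enumerating some paths:
518 - 552 - 546 - 507 - 558: 3.5+4.3+3.9+7.5 = 19.2
518 - 546 - 507 - 558: 7.3+3.9+7.5 = 18.7
Cheapest is 518 - 546 - 507 - 558 at 18.7 s.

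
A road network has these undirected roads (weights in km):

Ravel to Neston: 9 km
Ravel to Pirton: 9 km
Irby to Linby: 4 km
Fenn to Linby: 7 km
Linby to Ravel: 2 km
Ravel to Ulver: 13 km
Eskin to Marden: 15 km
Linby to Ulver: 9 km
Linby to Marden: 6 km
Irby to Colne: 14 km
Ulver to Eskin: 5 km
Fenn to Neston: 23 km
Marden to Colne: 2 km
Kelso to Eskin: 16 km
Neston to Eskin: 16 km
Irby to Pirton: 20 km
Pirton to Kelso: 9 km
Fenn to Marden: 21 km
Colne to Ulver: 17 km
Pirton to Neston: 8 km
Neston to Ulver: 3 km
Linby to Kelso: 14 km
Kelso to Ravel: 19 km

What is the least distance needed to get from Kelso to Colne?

22 km

Shortest distances from Kelso:
Kelso: 0
Pirton: 9  (via Kelso)
Linby: 14  (via Kelso)
Ravel: 16  (via Linby)
Eskin: 16  (via Kelso)
Neston: 17  (via Pirton)
Irby: 18  (via Linby)
Ulver: 20  (via Neston)
Marden: 20  (via Linby)
Fenn: 21  (via Linby)
Colne: 22  (via Marden)
Shortest route: Kelso–Linby–Marden–Colne = 22 km.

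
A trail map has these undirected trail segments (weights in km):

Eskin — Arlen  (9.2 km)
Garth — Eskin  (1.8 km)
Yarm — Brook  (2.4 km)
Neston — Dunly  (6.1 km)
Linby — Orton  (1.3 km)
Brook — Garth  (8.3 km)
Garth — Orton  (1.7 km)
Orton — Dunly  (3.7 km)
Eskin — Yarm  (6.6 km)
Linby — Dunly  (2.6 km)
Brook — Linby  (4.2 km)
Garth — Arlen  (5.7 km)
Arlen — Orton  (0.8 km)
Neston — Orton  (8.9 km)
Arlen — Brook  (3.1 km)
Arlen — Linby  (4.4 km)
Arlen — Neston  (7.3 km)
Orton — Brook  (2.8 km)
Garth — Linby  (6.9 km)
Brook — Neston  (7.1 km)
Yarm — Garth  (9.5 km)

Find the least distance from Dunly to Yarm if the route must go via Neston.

Best Dunly to Neston: Dunly–Neston costing 6.1
Shortest Neston→Yarm: Neston–Brook–Yarm = 9.5
Total via Neston: 6.1 + 9.5 = 15.6 km.

15.6 km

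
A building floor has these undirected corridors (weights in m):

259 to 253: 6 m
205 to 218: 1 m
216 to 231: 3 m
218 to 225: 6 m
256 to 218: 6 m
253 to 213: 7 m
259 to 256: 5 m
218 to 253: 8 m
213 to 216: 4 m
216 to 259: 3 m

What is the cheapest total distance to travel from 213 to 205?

Running Dijkstra from 213:
213: 0
216: 4  (via 213)
259: 7  (via 216)
231: 7  (via 216)
253: 7  (via 213)
256: 12  (via 259)
218: 15  (via 253)
205: 16  (via 218)
Shortest route: 213–253–218–205 = 16 m.

16 m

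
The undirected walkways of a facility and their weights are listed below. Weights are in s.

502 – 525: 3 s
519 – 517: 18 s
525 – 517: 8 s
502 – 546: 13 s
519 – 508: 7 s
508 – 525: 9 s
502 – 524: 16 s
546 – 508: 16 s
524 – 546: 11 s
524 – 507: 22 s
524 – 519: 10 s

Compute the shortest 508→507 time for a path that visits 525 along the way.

Best 508 to 525: 508 → 525 costing 9
Shortest 525→507: 525 → 502 → 524 → 507 = 41
Total via 525: 9 + 41 = 50 s.

50 s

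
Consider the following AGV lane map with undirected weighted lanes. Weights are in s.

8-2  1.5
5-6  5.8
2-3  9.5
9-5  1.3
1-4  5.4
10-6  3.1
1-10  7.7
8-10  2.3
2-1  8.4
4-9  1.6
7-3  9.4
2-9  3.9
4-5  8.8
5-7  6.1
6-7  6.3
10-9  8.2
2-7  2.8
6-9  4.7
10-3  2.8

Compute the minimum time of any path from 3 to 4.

12.1 s

Enumerating some paths:
3–10–6–9–4: 2.8+3.1+4.7+1.6 = 12.2
3–10–9–4: 2.8+8.2+1.6 = 12.6
3–10–8–2–9–4: 2.8+2.3+1.5+3.9+1.6 = 12.1
Cheapest is 3–10–8–2–9–4 at 12.1 s.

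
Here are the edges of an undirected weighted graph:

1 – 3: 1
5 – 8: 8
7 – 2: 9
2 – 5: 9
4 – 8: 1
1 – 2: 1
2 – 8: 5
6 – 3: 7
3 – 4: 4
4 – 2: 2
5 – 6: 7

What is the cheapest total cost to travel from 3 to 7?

Settle nodes by increasing distance from 3:
3: 0
1: 1  (via 3)
2: 2  (via 1)
4: 4  (via 3)
8: 5  (via 4)
6: 7  (via 3)
5: 11  (via 2)
7: 11  (via 2)
Shortest route: 3 → 1 → 2 → 7 = 11.

11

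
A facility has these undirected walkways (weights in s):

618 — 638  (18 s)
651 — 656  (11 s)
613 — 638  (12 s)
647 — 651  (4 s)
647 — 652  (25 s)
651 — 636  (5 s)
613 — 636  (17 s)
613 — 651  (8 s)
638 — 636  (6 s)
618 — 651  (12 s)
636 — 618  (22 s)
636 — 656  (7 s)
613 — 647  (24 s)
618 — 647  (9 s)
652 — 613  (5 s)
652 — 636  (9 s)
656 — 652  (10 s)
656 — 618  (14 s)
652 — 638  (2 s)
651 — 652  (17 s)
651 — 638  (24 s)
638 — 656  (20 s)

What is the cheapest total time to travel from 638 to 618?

18 s

Enumerating some paths:
638–618: 18 = 18
638–636–651–618: 6+5+12 = 23
Cheapest is 638–618 at 18 s.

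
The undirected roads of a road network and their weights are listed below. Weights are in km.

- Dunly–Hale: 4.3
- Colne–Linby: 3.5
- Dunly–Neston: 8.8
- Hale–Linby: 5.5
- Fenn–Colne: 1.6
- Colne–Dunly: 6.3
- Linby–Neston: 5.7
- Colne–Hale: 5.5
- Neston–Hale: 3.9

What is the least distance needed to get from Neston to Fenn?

Running Dijkstra from Neston:
Neston: 0
Hale: 3.9  (via Neston)
Linby: 5.7  (via Neston)
Dunly: 8.2  (via Hale)
Colne: 9.2  (via Linby)
Fenn: 10.8  (via Colne)
Shortest route: Neston → Linby → Colne → Fenn = 10.8 km.

10.8 km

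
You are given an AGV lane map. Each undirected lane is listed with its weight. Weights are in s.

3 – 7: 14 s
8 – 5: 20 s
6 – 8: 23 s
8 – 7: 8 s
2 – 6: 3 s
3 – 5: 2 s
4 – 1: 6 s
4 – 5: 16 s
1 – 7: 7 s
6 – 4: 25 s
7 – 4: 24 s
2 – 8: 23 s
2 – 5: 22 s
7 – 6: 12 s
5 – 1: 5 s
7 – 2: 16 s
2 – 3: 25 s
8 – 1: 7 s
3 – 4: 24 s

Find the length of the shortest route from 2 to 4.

28 s

Candidate routes:
2 → 5 → 1 → 4: 22+5+6 = 33
2 → 7 → 1 → 4: 16+7+6 = 29
2 → 6 → 7 → 8 → 1 → 4: 3+12+8+7+6 = 36
2 → 6 → 4: 3+25 = 28
Cheapest is 2 → 6 → 4 at 28 s.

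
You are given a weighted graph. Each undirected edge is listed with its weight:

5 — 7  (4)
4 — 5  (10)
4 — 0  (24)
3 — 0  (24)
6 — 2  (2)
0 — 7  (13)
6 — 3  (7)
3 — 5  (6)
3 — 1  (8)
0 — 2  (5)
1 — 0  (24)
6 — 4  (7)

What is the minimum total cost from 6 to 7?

17

Candidate routes:
6 - 3 - 5 - 7: 7+6+4 = 17
6 - 2 - 0 - 7: 2+5+13 = 20
Cheapest is 6 - 3 - 5 - 7 at 17.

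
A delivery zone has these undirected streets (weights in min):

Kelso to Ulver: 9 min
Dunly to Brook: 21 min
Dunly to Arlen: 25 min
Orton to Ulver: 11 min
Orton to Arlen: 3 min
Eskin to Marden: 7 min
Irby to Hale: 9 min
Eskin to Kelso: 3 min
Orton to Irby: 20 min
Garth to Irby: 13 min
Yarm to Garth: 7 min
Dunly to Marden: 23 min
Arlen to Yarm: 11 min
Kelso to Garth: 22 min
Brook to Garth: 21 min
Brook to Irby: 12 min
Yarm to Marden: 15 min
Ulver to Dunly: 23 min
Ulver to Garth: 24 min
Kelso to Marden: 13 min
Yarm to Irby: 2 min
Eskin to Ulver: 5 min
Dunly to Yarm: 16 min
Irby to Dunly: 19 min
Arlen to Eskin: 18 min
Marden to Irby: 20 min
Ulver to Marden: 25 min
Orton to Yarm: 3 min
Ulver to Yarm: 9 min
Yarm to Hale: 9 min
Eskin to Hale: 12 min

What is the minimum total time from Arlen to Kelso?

Shortest distances from Arlen:
Arlen: 0
Orton: 3  (via Arlen)
Yarm: 6  (via Orton)
Irby: 8  (via Yarm)
Garth: 13  (via Yarm)
Ulver: 14  (via Orton)
Hale: 15  (via Yarm)
Eskin: 18  (via Arlen)
Brook: 20  (via Irby)
Kelso: 21  (via Eskin)
Shortest route: Arlen–Eskin–Kelso = 21 min.

21 min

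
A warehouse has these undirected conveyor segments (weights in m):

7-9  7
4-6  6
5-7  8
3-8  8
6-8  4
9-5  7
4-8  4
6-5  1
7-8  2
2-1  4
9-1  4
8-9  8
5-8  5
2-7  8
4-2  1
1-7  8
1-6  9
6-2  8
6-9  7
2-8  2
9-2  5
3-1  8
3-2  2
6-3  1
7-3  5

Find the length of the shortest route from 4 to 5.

5 m

Running Dijkstra from 4:
4: 0
2: 1  (via 4)
3: 3  (via 2)
8: 3  (via 2)
6: 4  (via 3)
1: 5  (via 2)
5: 5  (via 6)
Shortest route: 4 → 2 → 3 → 6 → 5 = 5 m.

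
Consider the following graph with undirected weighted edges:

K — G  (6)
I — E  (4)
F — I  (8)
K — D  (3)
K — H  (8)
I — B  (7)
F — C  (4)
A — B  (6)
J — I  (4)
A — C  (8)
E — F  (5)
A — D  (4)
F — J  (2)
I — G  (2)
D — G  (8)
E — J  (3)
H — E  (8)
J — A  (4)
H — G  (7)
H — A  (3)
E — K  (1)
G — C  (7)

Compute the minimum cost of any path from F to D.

Compare a few routes:
F - E - K - D: 5+1+3 = 9
F - J - A - D: 2+4+4 = 10
Cheapest is F - E - K - D at 9.

9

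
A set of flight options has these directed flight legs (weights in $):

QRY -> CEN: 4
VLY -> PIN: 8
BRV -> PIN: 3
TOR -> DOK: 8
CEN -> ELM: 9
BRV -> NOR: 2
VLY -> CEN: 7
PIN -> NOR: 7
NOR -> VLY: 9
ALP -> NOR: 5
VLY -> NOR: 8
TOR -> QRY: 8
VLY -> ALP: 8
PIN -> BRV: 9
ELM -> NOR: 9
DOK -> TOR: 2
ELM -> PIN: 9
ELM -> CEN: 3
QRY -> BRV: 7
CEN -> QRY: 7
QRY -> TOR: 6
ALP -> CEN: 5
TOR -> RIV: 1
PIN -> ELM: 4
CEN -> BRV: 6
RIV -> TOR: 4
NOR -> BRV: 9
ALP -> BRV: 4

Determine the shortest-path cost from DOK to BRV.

Candidate routes:
DOK → TOR → QRY → CEN → ELM → PIN → BRV: 2+8+4+9+9+9 = 41
DOK → TOR → QRY → CEN → BRV: 2+8+4+6 = 20
DOK → TOR → QRY → BRV: 2+8+7 = 17
Cheapest is DOK → TOR → QRY → BRV at $17.

$17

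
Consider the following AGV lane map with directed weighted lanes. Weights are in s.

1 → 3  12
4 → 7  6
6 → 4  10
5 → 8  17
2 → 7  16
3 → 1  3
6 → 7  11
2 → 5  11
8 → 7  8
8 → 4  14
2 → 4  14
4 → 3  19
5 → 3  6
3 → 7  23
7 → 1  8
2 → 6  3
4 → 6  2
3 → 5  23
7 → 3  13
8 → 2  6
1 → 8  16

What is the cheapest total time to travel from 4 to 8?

Enumerating some paths:
4 - 6 - 7 - 1 - 8: 2+11+8+16 = 37
4 - 7 - 3 - 1 - 8: 6+13+3+16 = 38
4 - 7 - 1 - 8: 6+8+16 = 30
The minimum is 30 s via 4 - 7 - 1 - 8.

30 s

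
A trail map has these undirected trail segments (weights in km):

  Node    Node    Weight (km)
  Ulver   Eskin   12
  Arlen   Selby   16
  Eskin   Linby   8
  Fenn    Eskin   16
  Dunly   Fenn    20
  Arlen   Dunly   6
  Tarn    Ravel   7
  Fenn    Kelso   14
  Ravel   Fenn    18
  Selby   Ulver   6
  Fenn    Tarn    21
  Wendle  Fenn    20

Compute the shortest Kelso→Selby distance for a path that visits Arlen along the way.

Best Kelso to Arlen: Kelso–Fenn–Dunly–Arlen costing 40
Best Arlen to Selby: Arlen–Selby costing 16
Total via Arlen: 40 + 16 = 56 km.

56 km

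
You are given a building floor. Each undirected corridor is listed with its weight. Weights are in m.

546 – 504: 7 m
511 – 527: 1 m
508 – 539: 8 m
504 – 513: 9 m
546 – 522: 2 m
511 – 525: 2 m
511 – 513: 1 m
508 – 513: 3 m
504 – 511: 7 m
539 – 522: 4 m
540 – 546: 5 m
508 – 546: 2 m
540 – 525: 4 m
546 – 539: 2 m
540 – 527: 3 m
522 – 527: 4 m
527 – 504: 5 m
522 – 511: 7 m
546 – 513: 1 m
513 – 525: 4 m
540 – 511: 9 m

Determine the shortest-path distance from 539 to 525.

Compare a few routes:
539 → 546 → 513 → 525: 2+1+4 = 7
539 → 546 → 513 → 511 → 525: 2+1+1+2 = 6
Cheapest is 539 → 546 → 513 → 511 → 525 at 6 m.

6 m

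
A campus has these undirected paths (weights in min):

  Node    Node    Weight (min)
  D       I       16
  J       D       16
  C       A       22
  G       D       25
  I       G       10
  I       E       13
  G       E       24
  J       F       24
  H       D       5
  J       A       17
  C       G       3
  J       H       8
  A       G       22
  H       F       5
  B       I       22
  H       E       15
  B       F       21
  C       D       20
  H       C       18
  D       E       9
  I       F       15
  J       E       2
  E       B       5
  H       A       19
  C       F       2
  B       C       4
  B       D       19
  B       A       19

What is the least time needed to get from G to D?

Compare a few routes:
G–C–B–E–D: 3+4+5+9 = 21
G–D: 25 = 25
G–C–F–H–D: 3+2+5+5 = 15
G–C–D: 3+20 = 23
The minimum is 15 min via G–C–F–H–D.

15 min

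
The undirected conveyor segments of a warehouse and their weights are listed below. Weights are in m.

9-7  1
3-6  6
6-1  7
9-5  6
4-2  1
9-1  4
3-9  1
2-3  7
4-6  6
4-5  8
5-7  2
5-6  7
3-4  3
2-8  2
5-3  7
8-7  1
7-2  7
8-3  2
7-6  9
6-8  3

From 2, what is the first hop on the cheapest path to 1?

8

Candidate routes:
2–8–7–9–1: 2+1+1+4 = 8
2–4–3–9–1: 1+3+1+4 = 9
2–8–3–9–1: 2+2+1+4 = 9
The minimum is 8 m via 2–8–7–9–1.
So from 2 the first move is to 8.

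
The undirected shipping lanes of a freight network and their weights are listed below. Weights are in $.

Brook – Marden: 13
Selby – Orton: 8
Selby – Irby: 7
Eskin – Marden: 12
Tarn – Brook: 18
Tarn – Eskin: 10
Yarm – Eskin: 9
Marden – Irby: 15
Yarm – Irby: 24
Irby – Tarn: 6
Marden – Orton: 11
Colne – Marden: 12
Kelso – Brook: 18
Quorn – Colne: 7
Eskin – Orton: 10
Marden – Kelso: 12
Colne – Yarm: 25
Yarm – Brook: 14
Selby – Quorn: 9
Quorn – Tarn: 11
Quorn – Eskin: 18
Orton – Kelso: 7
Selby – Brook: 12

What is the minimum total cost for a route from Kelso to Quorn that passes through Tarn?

$38

Shortest Kelso→Tarn: Kelso–Orton–Eskin–Tarn = 27
Shortest Tarn→Quorn: Tarn–Quorn = 11
Total via Tarn: 27 + 11 = $38.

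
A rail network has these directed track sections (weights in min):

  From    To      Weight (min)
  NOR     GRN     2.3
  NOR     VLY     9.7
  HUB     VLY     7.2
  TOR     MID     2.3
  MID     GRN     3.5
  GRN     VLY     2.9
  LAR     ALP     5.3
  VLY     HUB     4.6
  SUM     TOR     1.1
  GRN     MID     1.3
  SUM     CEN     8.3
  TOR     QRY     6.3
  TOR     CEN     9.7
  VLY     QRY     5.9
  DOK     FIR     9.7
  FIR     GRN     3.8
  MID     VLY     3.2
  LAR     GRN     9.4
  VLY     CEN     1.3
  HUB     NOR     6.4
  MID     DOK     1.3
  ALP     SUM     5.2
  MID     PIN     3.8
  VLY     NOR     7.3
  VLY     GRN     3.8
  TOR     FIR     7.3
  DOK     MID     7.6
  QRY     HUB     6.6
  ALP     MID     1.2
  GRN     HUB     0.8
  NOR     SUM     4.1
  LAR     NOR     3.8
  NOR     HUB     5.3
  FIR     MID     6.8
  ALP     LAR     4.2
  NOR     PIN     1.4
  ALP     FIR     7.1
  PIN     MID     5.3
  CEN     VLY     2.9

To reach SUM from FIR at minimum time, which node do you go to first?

Enumerating some paths:
FIR → GRN → HUB → NOR → SUM: 3.8+0.8+6.4+4.1 = 15.1
FIR → GRN → MID → VLY → NOR → SUM: 3.8+1.3+3.2+7.3+4.1 = 19.7
FIR → GRN → VLY → NOR → SUM: 3.8+2.9+7.3+4.1 = 18.1
Cheapest is FIR → GRN → HUB → NOR → SUM at 15.1 min.
So from FIR the first move is to GRN.

GRN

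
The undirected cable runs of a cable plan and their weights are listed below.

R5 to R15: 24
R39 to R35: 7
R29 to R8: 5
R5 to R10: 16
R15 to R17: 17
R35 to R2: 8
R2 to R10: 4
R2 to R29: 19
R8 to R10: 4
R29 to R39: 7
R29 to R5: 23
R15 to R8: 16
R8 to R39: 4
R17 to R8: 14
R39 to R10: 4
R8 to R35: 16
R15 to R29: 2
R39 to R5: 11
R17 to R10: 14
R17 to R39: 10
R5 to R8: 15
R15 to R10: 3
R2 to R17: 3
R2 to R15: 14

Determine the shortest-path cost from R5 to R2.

19

Shortest distances from R5:
R5: 0
R39: 11  (via R5)
R8: 15  (via R5)
R10: 15  (via R39)
R35: 18  (via R39)
R15: 18  (via R10)
R29: 18  (via R39)
R2: 19  (via R10)
Shortest route: R5–R39–R10–R2 = 19.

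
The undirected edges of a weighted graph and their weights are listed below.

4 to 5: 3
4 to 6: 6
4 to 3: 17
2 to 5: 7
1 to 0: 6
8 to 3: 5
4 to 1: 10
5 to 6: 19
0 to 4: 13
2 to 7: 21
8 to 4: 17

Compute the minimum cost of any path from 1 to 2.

20

Settle nodes by increasing distance from 1:
1: 0
0: 6  (via 1)
4: 10  (via 1)
5: 13  (via 4)
6: 16  (via 4)
2: 20  (via 5)
Shortest route: 1–4–5–2 = 20.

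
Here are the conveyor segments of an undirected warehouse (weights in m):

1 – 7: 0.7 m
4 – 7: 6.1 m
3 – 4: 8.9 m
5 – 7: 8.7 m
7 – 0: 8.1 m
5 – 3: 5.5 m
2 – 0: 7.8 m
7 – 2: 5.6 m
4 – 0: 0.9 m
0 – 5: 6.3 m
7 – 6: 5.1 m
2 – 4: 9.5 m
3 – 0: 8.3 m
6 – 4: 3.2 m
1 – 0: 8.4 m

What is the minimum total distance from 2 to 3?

Candidate routes:
2 → 0 → 4 → 3: 7.8+0.9+8.9 = 17.6
2 → 0 → 3: 7.8+8.3 = 16.1
Cheapest is 2 → 0 → 3 at 16.1 m.

16.1 m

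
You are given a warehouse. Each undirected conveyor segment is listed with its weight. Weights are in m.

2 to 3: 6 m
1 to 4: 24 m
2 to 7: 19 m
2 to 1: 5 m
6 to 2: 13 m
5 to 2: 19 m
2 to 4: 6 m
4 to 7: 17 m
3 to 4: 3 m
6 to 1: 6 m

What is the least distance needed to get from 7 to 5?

Shortest distances from 7:
7: 0
4: 17  (via 7)
2: 19  (via 7)
3: 20  (via 4)
1: 24  (via 2)
6: 30  (via 1)
5: 38  (via 2)
Shortest route: 7–2–5 = 38 m.

38 m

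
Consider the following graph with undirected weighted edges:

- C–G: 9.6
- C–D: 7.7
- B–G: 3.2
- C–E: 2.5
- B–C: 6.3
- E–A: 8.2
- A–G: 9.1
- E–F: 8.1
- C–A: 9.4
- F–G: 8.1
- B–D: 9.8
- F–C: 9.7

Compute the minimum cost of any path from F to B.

Enumerating some paths:
F–G–B: 8.1+3.2 = 11.3
F–C–G–B: 9.7+9.6+3.2 = 22.5
F–E–C–B: 8.1+2.5+6.3 = 16.9
F–C–B: 9.7+6.3 = 16
The minimum is 11.3 via F–G–B.

11.3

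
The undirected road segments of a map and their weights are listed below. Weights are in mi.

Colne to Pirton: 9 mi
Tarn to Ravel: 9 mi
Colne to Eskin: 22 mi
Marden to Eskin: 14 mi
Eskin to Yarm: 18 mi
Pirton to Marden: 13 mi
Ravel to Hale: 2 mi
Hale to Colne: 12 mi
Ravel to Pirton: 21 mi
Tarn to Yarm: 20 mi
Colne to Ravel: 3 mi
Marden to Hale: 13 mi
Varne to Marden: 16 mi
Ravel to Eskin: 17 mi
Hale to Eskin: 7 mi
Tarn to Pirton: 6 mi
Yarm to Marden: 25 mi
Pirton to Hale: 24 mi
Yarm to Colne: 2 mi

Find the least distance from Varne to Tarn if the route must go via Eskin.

Shortest Varne→Eskin: Varne → Marden → Eskin = 30
Shortest Eskin→Tarn: Eskin → Hale → Ravel → Tarn = 18
Total via Eskin: 30 + 18 = 48 mi.

48 mi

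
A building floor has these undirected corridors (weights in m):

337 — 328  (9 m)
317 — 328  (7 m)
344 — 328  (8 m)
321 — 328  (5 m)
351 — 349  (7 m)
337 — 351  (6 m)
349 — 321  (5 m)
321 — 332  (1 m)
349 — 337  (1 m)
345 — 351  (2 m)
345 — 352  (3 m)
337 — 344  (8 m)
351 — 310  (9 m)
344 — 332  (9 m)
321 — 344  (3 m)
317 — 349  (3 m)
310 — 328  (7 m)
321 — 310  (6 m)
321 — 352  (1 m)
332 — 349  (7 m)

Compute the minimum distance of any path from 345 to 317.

Enumerating some paths:
345 → 352 → 321 → 332 → 349 → 317: 3+1+1+7+3 = 15
345 → 352 → 321 → 328 → 317: 3+1+5+7 = 16
345 → 351 → 349 → 317: 2+7+3 = 12
The minimum is 12 m via 345 → 351 → 349 → 317.

12 m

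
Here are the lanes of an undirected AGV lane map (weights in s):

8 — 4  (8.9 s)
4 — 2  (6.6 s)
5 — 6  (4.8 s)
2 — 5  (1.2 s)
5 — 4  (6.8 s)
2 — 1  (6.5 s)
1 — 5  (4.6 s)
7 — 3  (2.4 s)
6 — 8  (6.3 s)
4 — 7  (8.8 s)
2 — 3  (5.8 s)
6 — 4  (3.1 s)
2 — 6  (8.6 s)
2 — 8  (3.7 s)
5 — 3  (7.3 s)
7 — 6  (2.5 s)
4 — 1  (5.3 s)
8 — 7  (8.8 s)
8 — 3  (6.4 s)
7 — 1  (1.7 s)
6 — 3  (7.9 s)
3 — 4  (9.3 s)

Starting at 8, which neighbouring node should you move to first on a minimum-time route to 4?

4

Candidate routes:
8 → 2 → 4: 3.7+6.6 = 10.3
8 → 6 → 4: 6.3+3.1 = 9.4
8 → 2 → 5 → 4: 3.7+1.2+6.8 = 11.7
8 → 4: 8.9 = 8.9
The minimum is 8.9 s via 8 → 4.
So from 8 the first move is to 4.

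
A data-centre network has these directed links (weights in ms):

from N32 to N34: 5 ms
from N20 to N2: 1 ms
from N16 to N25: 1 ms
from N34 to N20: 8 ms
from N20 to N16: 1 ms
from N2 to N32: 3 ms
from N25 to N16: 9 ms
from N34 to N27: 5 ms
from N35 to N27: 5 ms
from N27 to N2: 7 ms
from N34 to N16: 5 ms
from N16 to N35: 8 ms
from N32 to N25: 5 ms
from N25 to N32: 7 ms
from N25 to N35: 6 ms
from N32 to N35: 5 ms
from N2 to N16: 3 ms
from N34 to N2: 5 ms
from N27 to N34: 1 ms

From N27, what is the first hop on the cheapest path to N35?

N34

Compare a few routes:
N27 → N34 → N16 → N25 → N35: 1+5+1+6 = 13
N27 → N34 → N2 → N32 → N35: 1+5+3+5 = 14
N27 → N34 → N16 → N35: 1+5+8 = 14
The minimum is 13 ms via N27 → N34 → N16 → N25 → N35.
So from N27 the first move is to N34.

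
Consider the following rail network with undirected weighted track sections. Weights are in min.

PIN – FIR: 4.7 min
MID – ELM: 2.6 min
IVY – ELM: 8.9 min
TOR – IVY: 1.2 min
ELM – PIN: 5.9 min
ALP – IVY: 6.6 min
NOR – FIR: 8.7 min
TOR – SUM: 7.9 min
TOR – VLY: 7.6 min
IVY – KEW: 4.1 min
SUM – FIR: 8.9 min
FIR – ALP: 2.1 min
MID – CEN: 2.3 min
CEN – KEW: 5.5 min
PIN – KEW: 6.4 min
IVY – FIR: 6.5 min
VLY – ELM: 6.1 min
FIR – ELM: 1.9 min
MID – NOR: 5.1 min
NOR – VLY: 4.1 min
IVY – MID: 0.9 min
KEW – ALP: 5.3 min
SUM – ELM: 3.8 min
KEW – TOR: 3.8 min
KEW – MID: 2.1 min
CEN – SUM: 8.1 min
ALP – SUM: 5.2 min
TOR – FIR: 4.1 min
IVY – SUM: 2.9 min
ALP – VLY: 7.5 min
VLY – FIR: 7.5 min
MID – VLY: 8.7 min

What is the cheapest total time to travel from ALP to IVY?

6.6 min

Enumerating some paths:
ALP → IVY: 6.6 = 6.6
ALP → FIR → ELM → MID → IVY: 2.1+1.9+2.6+0.9 = 7.5
ALP → SUM → IVY: 5.2+2.9 = 8.1
ALP → FIR → TOR → IVY: 2.1+4.1+1.2 = 7.4
The minimum is 6.6 min via ALP → IVY.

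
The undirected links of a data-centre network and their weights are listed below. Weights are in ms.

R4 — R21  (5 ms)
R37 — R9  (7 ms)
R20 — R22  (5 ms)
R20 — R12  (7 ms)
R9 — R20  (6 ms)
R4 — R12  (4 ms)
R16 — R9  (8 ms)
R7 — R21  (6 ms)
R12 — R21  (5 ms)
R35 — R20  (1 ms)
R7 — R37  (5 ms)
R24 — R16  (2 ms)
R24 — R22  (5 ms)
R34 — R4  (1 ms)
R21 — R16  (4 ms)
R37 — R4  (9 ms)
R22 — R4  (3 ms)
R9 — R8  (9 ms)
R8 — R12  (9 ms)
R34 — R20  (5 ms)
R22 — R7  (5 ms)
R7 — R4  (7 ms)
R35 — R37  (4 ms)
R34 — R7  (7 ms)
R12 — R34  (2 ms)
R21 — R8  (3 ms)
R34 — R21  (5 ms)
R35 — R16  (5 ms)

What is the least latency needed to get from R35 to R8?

Compare a few routes:
R35–R16–R21–R8: 5+4+3 = 12
R35–R20–R12–R21–R8: 1+7+5+3 = 16
R35–R20–R34–R21–R8: 1+5+5+3 = 14
R35–R20–R34–R4–R21–R8: 1+5+1+5+3 = 15
Cheapest is R35–R16–R21–R8 at 12 ms.

12 ms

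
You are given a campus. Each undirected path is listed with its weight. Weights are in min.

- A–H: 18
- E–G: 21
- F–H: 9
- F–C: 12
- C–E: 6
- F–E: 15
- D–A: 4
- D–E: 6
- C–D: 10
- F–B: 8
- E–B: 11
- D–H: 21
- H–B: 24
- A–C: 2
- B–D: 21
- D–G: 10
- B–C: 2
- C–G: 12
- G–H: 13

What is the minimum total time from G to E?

16 min

Settle nodes by increasing distance from G:
G: 0
D: 10  (via G)
C: 12  (via G)
H: 13  (via G)
A: 14  (via D)
B: 14  (via C)
E: 16  (via D)
Shortest route: G → D → E = 16 min.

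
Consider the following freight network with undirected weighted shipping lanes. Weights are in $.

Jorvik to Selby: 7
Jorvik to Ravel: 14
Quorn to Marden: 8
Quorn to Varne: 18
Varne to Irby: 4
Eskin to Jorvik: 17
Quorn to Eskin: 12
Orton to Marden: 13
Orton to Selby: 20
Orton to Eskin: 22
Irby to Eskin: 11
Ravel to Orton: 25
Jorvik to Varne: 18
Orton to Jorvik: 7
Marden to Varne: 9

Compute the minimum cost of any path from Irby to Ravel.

Running Dijkstra from Irby:
Irby: 0
Varne: 4  (via Irby)
Eskin: 11  (via Irby)
Marden: 13  (via Varne)
Quorn: 21  (via Marden)
Jorvik: 22  (via Varne)
Orton: 26  (via Marden)
Selby: 29  (via Jorvik)
Ravel: 36  (via Jorvik)
Shortest route: Irby → Varne → Jorvik → Ravel = $36.

$36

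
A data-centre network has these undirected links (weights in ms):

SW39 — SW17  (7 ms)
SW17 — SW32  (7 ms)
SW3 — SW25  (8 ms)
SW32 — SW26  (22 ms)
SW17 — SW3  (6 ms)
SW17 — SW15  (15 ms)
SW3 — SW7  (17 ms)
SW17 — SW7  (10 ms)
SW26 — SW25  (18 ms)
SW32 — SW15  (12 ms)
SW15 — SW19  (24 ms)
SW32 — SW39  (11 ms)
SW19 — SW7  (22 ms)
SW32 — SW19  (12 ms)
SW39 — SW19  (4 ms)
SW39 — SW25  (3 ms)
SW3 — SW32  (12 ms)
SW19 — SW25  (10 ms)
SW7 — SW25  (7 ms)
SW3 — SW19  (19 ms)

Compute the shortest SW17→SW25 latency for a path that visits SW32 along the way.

Shortest SW17→SW32: SW17–SW32 = 7
Shortest SW32→SW25: SW32–SW39–SW25 = 14
Total via SW32: 7 + 14 = 21 ms.

21 ms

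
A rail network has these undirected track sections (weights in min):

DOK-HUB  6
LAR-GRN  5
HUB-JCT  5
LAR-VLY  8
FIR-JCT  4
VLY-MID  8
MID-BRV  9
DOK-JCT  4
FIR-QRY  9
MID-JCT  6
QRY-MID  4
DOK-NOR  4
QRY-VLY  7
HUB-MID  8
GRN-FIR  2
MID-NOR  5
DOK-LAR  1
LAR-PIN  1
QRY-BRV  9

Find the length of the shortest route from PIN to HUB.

8 min

Compare a few routes:
PIN - LAR - DOK - HUB: 1+1+6 = 8
PIN - LAR - DOK - JCT - HUB: 1+1+4+5 = 11
Cheapest is PIN - LAR - DOK - HUB at 8 min.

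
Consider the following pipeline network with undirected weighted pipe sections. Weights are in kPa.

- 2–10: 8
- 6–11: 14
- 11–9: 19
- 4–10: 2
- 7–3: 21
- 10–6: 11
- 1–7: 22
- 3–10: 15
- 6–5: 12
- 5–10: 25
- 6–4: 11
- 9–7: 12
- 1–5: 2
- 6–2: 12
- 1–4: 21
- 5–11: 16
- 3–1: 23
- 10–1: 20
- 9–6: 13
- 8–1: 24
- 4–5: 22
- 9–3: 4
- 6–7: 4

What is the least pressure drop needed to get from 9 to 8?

51 kPa

Candidate routes:
9 - 7 - 6 - 5 - 1 - 8: 12+4+12+2+24 = 54
9 - 3 - 1 - 8: 4+23+24 = 51
The minimum is 51 kPa via 9 - 3 - 1 - 8.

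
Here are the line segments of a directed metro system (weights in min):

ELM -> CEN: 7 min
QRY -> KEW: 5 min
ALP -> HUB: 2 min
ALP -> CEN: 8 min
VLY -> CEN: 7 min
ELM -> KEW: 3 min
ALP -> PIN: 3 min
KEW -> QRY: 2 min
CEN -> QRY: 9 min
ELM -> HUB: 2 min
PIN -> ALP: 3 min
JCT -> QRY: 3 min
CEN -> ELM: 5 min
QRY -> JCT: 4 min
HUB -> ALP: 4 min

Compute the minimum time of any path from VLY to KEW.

Compare a few routes:
VLY → CEN → ELM → KEW: 7+5+3 = 15
VLY → CEN → QRY → KEW: 7+9+5 = 21
Cheapest is VLY → CEN → ELM → KEW at 15 min.

15 min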